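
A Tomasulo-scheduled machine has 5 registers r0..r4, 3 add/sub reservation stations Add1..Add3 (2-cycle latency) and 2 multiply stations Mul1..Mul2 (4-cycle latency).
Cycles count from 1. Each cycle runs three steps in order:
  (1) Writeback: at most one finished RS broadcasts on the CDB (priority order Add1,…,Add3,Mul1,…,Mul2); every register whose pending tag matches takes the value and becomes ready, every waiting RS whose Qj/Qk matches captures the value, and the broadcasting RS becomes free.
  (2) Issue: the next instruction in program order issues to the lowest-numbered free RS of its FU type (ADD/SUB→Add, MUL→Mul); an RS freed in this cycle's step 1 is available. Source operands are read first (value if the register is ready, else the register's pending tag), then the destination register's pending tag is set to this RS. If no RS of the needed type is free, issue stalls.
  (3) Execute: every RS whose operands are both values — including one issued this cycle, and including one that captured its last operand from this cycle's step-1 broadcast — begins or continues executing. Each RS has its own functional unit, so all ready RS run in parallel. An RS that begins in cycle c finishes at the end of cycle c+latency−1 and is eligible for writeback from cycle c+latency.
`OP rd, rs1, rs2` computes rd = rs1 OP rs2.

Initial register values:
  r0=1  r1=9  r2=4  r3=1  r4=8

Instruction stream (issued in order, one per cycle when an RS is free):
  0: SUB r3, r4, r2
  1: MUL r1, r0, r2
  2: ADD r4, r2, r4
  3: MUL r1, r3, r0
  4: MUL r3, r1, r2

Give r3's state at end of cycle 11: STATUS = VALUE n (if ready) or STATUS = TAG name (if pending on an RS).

cycle 1: issue SUB r3<-Add1 // r0:1,r1:9,r2:4,r3:Add1,r4:8
cycle 2: issue MUL r1<-Mul1 // r0:1,r1:Mul1,r2:4,r3:Add1,r4:8
cycle 3: CDB Add1=4; issue ADD r4<-Add1 // r0:1,r1:Mul1,r2:4,r3:4,r4:Add1
cycle 4: issue MUL r1<-Mul2 // r0:1,r1:Mul2,r2:4,r3:4,r4:Add1
cycle 5: CDB Add1=12; stall // r0:1,r1:Mul2,r2:4,r3:4,r4:12
cycle 6: CDB Mul1=4; issue MUL r3<-Mul1 // r0:1,r1:Mul2,r2:4,r3:Mul1,r4:12
cycle 7: - // r0:1,r1:Mul2,r2:4,r3:Mul1,r4:12
cycle 8: CDB Mul2=4 // r0:1,r1:4,r2:4,r3:Mul1,r4:12
cycle 9: - // r0:1,r1:4,r2:4,r3:Mul1,r4:12
cycle 10: - // r0:1,r1:4,r2:4,r3:Mul1,r4:12
cycle 11: - // r0:1,r1:4,r2:4,r3:Mul1,r4:12

STATUS = TAG Mul1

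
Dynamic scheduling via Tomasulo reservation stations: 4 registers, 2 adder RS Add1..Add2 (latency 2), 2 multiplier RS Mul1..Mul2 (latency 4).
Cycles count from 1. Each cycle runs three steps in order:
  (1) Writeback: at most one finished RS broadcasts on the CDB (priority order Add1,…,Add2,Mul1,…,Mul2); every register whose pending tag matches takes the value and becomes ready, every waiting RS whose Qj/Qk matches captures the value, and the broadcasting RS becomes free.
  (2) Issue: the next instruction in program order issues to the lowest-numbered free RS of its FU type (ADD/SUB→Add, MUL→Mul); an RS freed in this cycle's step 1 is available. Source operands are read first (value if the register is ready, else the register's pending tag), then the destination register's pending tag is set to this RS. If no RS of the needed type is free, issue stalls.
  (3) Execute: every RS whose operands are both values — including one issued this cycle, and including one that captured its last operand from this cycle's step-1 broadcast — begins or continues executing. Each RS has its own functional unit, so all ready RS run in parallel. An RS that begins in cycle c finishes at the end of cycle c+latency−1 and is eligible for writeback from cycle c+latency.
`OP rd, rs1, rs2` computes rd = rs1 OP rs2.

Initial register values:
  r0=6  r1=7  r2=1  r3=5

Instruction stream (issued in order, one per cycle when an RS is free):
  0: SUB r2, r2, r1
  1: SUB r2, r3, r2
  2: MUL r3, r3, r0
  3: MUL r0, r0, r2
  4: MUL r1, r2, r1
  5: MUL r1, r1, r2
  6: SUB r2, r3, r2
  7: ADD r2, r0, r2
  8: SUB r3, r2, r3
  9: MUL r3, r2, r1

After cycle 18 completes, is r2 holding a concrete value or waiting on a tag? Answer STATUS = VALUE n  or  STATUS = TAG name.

STATUS = VALUE 85

  c1: issue SUB r2<-Add1  regs: r0:6,r1:7,r2:Add1,r3:5
  c2: issue SUB r2<-Add2  regs: r0:6,r1:7,r2:Add2,r3:5
  c3: CDB Add1=-6; issue MUL r3<-Mul1  regs: r0:6,r1:7,r2:Add2,r3:Mul1
  c4: issue MUL r0<-Mul2  regs: r0:Mul2,r1:7,r2:Add2,r3:Mul1
  c5: CDB Add2=11; stall  regs: r0:Mul2,r1:7,r2:11,r3:Mul1
  c6: stall  regs: r0:Mul2,r1:7,r2:11,r3:Mul1
  c7: CDB Mul1=30; issue MUL r1<-Mul1  regs: r0:Mul2,r1:Mul1,r2:11,r3:30
  c8: stall  regs: r0:Mul2,r1:Mul1,r2:11,r3:30
  c9: CDB Mul2=66; issue MUL r1<-Mul2  regs: r0:66,r1:Mul2,r2:11,r3:30
  c10: issue SUB r2<-Add1  regs: r0:66,r1:Mul2,r2:Add1,r3:30
  c11: CDB Mul1=77; issue ADD r2<-Add2  regs: r0:66,r1:Mul2,r2:Add2,r3:30
  c12: CDB Add1=19; issue SUB r3<-Add1  regs: r0:66,r1:Mul2,r2:Add2,r3:Add1
  c13: issue MUL r3<-Mul1  regs: r0:66,r1:Mul2,r2:Add2,r3:Mul1
  c14: CDB Add2=85  regs: r0:66,r1:Mul2,r2:85,r3:Mul1
  c15: CDB Mul2=847  regs: r0:66,r1:847,r2:85,r3:Mul1
  c16: CDB Add1=55  regs: r0:66,r1:847,r2:85,r3:Mul1
  c17: -  regs: r0:66,r1:847,r2:85,r3:Mul1
  c18: -  regs: r0:66,r1:847,r2:85,r3:Mul1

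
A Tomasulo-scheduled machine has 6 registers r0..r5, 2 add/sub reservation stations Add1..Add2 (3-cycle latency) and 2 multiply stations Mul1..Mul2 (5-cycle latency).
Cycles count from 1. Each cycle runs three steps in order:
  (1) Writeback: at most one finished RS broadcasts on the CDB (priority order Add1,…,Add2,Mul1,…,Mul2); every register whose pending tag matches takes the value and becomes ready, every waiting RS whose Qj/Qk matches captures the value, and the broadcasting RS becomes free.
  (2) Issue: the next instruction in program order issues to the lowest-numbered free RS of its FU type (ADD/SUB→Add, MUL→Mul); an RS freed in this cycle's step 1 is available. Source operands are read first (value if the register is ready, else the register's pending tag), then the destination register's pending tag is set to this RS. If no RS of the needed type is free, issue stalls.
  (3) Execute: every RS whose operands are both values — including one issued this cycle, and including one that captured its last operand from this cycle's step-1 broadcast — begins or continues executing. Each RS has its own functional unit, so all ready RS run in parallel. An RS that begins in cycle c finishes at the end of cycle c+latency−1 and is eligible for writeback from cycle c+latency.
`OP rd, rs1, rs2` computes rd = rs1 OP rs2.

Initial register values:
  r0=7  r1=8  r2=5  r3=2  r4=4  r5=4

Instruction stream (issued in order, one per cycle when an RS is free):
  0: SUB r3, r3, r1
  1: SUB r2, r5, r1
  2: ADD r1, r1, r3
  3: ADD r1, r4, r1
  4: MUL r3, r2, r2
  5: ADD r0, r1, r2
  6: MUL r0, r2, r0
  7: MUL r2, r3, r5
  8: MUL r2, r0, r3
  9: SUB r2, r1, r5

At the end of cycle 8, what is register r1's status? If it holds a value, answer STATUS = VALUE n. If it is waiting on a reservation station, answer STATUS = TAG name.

STATUS = TAG Add2

c1: issue SUB r3<-Add1 | r0:7,r1:8,r2:5,r3:Add1,r4:4,r5:4
c2: issue SUB r2<-Add2 | r0:7,r1:8,r2:Add2,r3:Add1,r4:4,r5:4
c3: stall | r0:7,r1:8,r2:Add2,r3:Add1,r4:4,r5:4
c4: CDB Add1=-6; issue ADD r1<-Add1 | r0:7,r1:Add1,r2:Add2,r3:-6,r4:4,r5:4
c5: CDB Add2=-4; issue ADD r1<-Add2 | r0:7,r1:Add2,r2:-4,r3:-6,r4:4,r5:4
c6: issue MUL r3<-Mul1 | r0:7,r1:Add2,r2:-4,r3:Mul1,r4:4,r5:4
c7: CDB Add1=2; issue ADD r0<-Add1 | r0:Add1,r1:Add2,r2:-4,r3:Mul1,r4:4,r5:4
c8: issue MUL r0<-Mul2 | r0:Mul2,r1:Add2,r2:-4,r3:Mul1,r4:4,r5:4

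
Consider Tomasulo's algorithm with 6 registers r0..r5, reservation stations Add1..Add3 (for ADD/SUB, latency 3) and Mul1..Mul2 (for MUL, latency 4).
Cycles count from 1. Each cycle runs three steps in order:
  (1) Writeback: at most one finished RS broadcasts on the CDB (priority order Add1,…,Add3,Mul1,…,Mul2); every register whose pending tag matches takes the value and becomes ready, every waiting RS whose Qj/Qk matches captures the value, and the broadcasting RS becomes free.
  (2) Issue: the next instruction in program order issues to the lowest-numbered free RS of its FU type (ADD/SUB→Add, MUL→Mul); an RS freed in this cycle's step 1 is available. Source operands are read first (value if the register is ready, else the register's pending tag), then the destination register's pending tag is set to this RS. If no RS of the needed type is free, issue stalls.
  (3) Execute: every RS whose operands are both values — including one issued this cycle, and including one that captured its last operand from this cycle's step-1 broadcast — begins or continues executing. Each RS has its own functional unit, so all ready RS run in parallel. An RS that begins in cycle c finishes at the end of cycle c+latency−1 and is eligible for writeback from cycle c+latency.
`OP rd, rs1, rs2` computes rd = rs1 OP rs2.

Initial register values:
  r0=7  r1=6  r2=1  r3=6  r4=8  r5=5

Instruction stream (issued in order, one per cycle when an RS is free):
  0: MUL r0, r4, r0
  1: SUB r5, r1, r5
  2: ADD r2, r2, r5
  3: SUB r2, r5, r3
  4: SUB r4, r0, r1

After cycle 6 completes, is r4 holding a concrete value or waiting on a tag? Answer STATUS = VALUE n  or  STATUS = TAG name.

STATUS = TAG Add1

cycle 1: issue MUL r0<-Mul1 // r0:Mul1,r1:6,r2:1,r3:6,r4:8,r5:5
cycle 2: issue SUB r5<-Add1 // r0:Mul1,r1:6,r2:1,r3:6,r4:8,r5:Add1
cycle 3: issue ADD r2<-Add2 // r0:Mul1,r1:6,r2:Add2,r3:6,r4:8,r5:Add1
cycle 4: issue SUB r2<-Add3 // r0:Mul1,r1:6,r2:Add3,r3:6,r4:8,r5:Add1
cycle 5: CDB Add1=1; issue SUB r4<-Add1 // r0:Mul1,r1:6,r2:Add3,r3:6,r4:Add1,r5:1
cycle 6: CDB Mul1=56 // r0:56,r1:6,r2:Add3,r3:6,r4:Add1,r5:1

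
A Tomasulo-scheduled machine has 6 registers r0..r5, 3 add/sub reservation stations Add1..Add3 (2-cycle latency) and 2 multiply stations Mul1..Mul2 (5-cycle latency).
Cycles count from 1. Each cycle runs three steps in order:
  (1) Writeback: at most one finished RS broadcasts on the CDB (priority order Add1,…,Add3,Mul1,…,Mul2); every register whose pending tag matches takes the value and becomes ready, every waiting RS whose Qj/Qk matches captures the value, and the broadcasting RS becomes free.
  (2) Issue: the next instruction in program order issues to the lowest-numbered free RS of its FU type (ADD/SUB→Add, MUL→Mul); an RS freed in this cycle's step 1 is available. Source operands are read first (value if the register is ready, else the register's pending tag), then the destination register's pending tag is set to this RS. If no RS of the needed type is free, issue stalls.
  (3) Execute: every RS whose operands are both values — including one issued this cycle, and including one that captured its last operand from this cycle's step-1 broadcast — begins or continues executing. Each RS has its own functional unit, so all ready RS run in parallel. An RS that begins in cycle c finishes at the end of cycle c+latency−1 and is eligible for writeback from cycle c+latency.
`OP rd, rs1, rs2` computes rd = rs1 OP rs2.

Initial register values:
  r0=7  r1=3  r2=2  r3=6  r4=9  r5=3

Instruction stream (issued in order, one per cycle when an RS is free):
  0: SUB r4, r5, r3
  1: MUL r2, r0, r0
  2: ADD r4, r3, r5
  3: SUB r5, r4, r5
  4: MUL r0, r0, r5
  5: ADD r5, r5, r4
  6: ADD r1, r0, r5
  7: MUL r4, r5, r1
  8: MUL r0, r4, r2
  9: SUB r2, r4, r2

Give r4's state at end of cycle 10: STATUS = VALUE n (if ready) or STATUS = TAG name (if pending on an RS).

STATUS = TAG Mul1

cycle 1: issue SUB r4<-Add1 // r0:7,r1:3,r2:2,r3:6,r4:Add1,r5:3
cycle 2: issue MUL r2<-Mul1 // r0:7,r1:3,r2:Mul1,r3:6,r4:Add1,r5:3
cycle 3: CDB Add1=-3; issue ADD r4<-Add1 // r0:7,r1:3,r2:Mul1,r3:6,r4:Add1,r5:3
cycle 4: issue SUB r5<-Add2 // r0:7,r1:3,r2:Mul1,r3:6,r4:Add1,r5:Add2
cycle 5: CDB Add1=9; issue MUL r0<-Mul2 // r0:Mul2,r1:3,r2:Mul1,r3:6,r4:9,r5:Add2
cycle 6: issue ADD r5<-Add1 // r0:Mul2,r1:3,r2:Mul1,r3:6,r4:9,r5:Add1
cycle 7: CDB Add2=6; issue ADD r1<-Add2 // r0:Mul2,r1:Add2,r2:Mul1,r3:6,r4:9,r5:Add1
cycle 8: CDB Mul1=49; issue MUL r4<-Mul1 // r0:Mul2,r1:Add2,r2:49,r3:6,r4:Mul1,r5:Add1
cycle 9: CDB Add1=15; stall // r0:Mul2,r1:Add2,r2:49,r3:6,r4:Mul1,r5:15
cycle 10: stall // r0:Mul2,r1:Add2,r2:49,r3:6,r4:Mul1,r5:15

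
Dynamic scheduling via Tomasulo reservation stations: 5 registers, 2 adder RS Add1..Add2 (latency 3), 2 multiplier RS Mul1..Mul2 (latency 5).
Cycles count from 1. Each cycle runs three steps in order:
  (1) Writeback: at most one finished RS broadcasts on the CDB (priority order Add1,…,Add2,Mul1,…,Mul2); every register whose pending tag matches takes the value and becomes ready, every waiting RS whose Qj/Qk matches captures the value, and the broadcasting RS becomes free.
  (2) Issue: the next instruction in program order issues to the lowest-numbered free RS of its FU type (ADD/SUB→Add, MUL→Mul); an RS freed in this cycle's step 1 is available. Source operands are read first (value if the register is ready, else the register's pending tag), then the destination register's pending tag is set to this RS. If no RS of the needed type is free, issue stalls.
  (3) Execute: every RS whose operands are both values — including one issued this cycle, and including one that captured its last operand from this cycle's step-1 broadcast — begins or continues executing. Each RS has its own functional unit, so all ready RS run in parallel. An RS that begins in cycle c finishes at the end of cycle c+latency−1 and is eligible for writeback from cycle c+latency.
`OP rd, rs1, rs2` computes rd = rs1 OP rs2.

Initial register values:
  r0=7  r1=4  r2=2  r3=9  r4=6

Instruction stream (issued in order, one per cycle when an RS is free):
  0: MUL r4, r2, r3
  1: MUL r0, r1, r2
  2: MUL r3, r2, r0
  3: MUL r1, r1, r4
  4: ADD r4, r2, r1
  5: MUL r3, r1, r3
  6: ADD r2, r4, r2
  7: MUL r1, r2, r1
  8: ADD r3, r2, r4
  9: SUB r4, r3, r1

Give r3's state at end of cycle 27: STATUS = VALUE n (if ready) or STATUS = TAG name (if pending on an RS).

c1: issue MUL r4<-Mul1 | r0:7,r1:4,r2:2,r3:9,r4:Mul1
c2: issue MUL r0<-Mul2 | r0:Mul2,r1:4,r2:2,r3:9,r4:Mul1
c3: stall | r0:Mul2,r1:4,r2:2,r3:9,r4:Mul1
c4: stall | r0:Mul2,r1:4,r2:2,r3:9,r4:Mul1
c5: stall | r0:Mul2,r1:4,r2:2,r3:9,r4:Mul1
c6: CDB Mul1=18; issue MUL r3<-Mul1 | r0:Mul2,r1:4,r2:2,r3:Mul1,r4:18
c7: CDB Mul2=8; issue MUL r1<-Mul2 | r0:8,r1:Mul2,r2:2,r3:Mul1,r4:18
c8: issue ADD r4<-Add1 | r0:8,r1:Mul2,r2:2,r3:Mul1,r4:Add1
c9: stall | r0:8,r1:Mul2,r2:2,r3:Mul1,r4:Add1
c10: stall | r0:8,r1:Mul2,r2:2,r3:Mul1,r4:Add1
c11: stall | r0:8,r1:Mul2,r2:2,r3:Mul1,r4:Add1
c12: CDB Mul1=16; issue MUL r3<-Mul1 | r0:8,r1:Mul2,r2:2,r3:Mul1,r4:Add1
c13: CDB Mul2=72; issue ADD r2<-Add2 | r0:8,r1:72,r2:Add2,r3:Mul1,r4:Add1
c14: issue MUL r1<-Mul2 | r0:8,r1:Mul2,r2:Add2,r3:Mul1,r4:Add1
c15: stall | r0:8,r1:Mul2,r2:Add2,r3:Mul1,r4:Add1
c16: CDB Add1=74; issue ADD r3<-Add1 | r0:8,r1:Mul2,r2:Add2,r3:Add1,r4:74
c17: stall | r0:8,r1:Mul2,r2:Add2,r3:Add1,r4:74
c18: CDB Mul1=1152; stall | r0:8,r1:Mul2,r2:Add2,r3:Add1,r4:74
c19: CDB Add2=76; issue SUB r4<-Add2 | r0:8,r1:Mul2,r2:76,r3:Add1,r4:Add2
c20: - | r0:8,r1:Mul2,r2:76,r3:Add1,r4:Add2
c21: - | r0:8,r1:Mul2,r2:76,r3:Add1,r4:Add2
c22: CDB Add1=150 | r0:8,r1:Mul2,r2:76,r3:150,r4:Add2
c23: - | r0:8,r1:Mul2,r2:76,r3:150,r4:Add2
c24: CDB Mul2=5472 | r0:8,r1:5472,r2:76,r3:150,r4:Add2
c25: - | r0:8,r1:5472,r2:76,r3:150,r4:Add2
c26: - | r0:8,r1:5472,r2:76,r3:150,r4:Add2
c27: CDB Add2=-5322 | r0:8,r1:5472,r2:76,r3:150,r4:-5322

STATUS = VALUE 150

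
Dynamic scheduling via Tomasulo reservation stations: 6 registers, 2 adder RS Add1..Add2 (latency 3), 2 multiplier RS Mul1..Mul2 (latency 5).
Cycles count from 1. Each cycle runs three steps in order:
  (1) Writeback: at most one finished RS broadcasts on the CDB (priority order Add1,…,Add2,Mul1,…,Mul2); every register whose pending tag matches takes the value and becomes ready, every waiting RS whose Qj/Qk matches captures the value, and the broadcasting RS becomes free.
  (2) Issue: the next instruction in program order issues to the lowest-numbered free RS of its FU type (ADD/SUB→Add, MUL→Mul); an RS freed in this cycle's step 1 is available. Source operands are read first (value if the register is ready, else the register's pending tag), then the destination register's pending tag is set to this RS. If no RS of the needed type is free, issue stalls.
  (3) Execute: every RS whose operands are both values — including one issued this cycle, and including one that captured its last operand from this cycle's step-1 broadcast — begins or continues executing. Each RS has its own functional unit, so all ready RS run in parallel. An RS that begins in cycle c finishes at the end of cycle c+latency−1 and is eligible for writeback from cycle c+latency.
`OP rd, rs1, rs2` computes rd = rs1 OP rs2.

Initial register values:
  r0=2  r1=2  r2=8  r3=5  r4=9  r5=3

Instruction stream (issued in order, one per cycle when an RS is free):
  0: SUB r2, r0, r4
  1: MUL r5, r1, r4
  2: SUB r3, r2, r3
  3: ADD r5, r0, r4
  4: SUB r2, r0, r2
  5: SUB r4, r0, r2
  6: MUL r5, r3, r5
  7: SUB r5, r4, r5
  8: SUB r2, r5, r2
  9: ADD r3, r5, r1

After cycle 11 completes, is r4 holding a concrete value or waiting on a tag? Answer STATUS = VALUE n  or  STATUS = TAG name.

STATUS = TAG Add2

  c1: issue SUB r2<-Add1  regs: r0:2,r1:2,r2:Add1,r3:5,r4:9,r5:3
  c2: issue MUL r5<-Mul1  regs: r0:2,r1:2,r2:Add1,r3:5,r4:9,r5:Mul1
  c3: issue SUB r3<-Add2  regs: r0:2,r1:2,r2:Add1,r3:Add2,r4:9,r5:Mul1
  c4: CDB Add1=-7; issue ADD r5<-Add1  regs: r0:2,r1:2,r2:-7,r3:Add2,r4:9,r5:Add1
  c5: stall  regs: r0:2,r1:2,r2:-7,r3:Add2,r4:9,r5:Add1
  c6: stall  regs: r0:2,r1:2,r2:-7,r3:Add2,r4:9,r5:Add1
  c7: CDB Add1=11; issue SUB r2<-Add1  regs: r0:2,r1:2,r2:Add1,r3:Add2,r4:9,r5:11
  c8: CDB Add2=-12; issue SUB r4<-Add2  regs: r0:2,r1:2,r2:Add1,r3:-12,r4:Add2,r5:11
  c9: CDB Mul1=18; issue MUL r5<-Mul1  regs: r0:2,r1:2,r2:Add1,r3:-12,r4:Add2,r5:Mul1
  c10: CDB Add1=9; issue SUB r5<-Add1  regs: r0:2,r1:2,r2:9,r3:-12,r4:Add2,r5:Add1
  c11: stall  regs: r0:2,r1:2,r2:9,r3:-12,r4:Add2,r5:Add1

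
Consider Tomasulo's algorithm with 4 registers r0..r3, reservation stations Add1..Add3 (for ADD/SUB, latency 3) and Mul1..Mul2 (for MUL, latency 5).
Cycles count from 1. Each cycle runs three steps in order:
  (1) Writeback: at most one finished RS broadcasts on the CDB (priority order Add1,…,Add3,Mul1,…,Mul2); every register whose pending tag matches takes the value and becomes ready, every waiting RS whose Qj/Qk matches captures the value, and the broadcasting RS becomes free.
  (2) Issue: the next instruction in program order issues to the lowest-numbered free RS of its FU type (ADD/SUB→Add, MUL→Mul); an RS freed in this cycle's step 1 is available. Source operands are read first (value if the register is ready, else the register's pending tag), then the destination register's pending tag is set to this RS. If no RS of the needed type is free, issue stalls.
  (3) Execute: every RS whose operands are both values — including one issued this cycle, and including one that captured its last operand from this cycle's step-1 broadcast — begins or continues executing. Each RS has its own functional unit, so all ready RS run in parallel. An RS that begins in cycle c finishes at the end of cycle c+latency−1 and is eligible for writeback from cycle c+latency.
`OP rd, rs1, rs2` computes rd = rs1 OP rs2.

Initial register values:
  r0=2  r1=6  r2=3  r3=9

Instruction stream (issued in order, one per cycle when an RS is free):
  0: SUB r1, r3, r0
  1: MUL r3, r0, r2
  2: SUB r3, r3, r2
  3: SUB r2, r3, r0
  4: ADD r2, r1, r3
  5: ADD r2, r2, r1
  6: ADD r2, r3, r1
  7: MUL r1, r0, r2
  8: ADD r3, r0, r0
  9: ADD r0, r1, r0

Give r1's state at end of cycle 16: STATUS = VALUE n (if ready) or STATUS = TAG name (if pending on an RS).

cycle 1: issue SUB r1<-Add1 // r0:2,r1:Add1,r2:3,r3:9
cycle 2: issue MUL r3<-Mul1 // r0:2,r1:Add1,r2:3,r3:Mul1
cycle 3: issue SUB r3<-Add2 // r0:2,r1:Add1,r2:3,r3:Add2
cycle 4: CDB Add1=7; issue SUB r2<-Add1 // r0:2,r1:7,r2:Add1,r3:Add2
cycle 5: issue ADD r2<-Add3 // r0:2,r1:7,r2:Add3,r3:Add2
cycle 6: stall // r0:2,r1:7,r2:Add3,r3:Add2
cycle 7: CDB Mul1=6; stall // r0:2,r1:7,r2:Add3,r3:Add2
cycle 8: stall // r0:2,r1:7,r2:Add3,r3:Add2
cycle 9: stall // r0:2,r1:7,r2:Add3,r3:Add2
cycle 10: CDB Add2=3; issue ADD r2<-Add2 // r0:2,r1:7,r2:Add2,r3:3
cycle 11: stall // r0:2,r1:7,r2:Add2,r3:3
cycle 12: stall // r0:2,r1:7,r2:Add2,r3:3
cycle 13: CDB Add1=1; issue ADD r2<-Add1 // r0:2,r1:7,r2:Add1,r3:3
cycle 14: CDB Add3=10; issue MUL r1<-Mul1 // r0:2,r1:Mul1,r2:Add1,r3:3
cycle 15: issue ADD r3<-Add3 // r0:2,r1:Mul1,r2:Add1,r3:Add3
cycle 16: CDB Add1=10; issue ADD r0<-Add1 // r0:Add1,r1:Mul1,r2:10,r3:Add3

STATUS = TAG Mul1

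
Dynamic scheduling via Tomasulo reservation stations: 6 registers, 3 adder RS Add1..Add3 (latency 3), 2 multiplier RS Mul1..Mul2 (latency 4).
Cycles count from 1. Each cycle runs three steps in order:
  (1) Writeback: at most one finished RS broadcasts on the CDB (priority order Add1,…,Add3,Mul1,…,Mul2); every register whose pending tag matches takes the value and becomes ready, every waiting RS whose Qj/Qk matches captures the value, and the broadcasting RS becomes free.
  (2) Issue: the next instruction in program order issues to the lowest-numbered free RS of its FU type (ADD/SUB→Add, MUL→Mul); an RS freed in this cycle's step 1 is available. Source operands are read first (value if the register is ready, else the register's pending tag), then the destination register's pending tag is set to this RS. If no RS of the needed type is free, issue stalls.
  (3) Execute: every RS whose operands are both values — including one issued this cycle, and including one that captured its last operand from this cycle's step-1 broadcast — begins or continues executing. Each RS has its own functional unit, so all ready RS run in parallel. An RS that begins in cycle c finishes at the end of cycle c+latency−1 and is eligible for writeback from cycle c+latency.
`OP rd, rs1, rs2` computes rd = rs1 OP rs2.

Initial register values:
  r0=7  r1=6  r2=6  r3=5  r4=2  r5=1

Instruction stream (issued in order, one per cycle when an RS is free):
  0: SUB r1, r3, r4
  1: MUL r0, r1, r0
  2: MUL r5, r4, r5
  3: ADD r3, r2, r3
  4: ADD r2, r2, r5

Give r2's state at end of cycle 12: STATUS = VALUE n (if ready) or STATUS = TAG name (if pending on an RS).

cycle 1: issue SUB r1<-Add1 // r0:7,r1:Add1,r2:6,r3:5,r4:2,r5:1
cycle 2: issue MUL r0<-Mul1 // r0:Mul1,r1:Add1,r2:6,r3:5,r4:2,r5:1
cycle 3: issue MUL r5<-Mul2 // r0:Mul1,r1:Add1,r2:6,r3:5,r4:2,r5:Mul2
cycle 4: CDB Add1=3; issue ADD r3<-Add1 // r0:Mul1,r1:3,r2:6,r3:Add1,r4:2,r5:Mul2
cycle 5: issue ADD r2<-Add2 // r0:Mul1,r1:3,r2:Add2,r3:Add1,r4:2,r5:Mul2
cycle 6: - // r0:Mul1,r1:3,r2:Add2,r3:Add1,r4:2,r5:Mul2
cycle 7: CDB Add1=11 // r0:Mul1,r1:3,r2:Add2,r3:11,r4:2,r5:Mul2
cycle 8: CDB Mul1=21 // r0:21,r1:3,r2:Add2,r3:11,r4:2,r5:Mul2
cycle 9: CDB Mul2=2 // r0:21,r1:3,r2:Add2,r3:11,r4:2,r5:2
cycle 10: - // r0:21,r1:3,r2:Add2,r3:11,r4:2,r5:2
cycle 11: - // r0:21,r1:3,r2:Add2,r3:11,r4:2,r5:2
cycle 12: CDB Add2=8 // r0:21,r1:3,r2:8,r3:11,r4:2,r5:2

STATUS = VALUE 8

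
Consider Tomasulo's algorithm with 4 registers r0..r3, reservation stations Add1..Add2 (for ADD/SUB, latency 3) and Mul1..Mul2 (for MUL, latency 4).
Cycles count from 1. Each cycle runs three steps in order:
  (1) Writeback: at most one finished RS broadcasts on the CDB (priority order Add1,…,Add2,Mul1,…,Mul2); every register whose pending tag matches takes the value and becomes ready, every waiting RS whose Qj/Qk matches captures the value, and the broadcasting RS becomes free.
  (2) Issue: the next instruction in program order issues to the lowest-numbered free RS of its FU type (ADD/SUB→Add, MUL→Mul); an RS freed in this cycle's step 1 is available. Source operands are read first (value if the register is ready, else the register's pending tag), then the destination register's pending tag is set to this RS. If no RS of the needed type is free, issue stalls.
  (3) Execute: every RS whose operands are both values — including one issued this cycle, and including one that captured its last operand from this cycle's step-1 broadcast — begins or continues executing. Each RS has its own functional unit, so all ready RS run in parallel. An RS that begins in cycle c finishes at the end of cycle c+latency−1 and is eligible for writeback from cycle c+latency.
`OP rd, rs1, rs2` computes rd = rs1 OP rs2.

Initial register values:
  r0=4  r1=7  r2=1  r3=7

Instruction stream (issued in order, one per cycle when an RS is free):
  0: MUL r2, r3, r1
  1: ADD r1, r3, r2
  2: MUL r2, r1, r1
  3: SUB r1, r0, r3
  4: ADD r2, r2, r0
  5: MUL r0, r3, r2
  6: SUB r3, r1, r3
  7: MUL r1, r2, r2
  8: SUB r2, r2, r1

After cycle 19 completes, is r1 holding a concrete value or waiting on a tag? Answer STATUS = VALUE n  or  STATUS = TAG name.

  c1: issue MUL r2<-Mul1  regs: r0:4,r1:7,r2:Mul1,r3:7
  c2: issue ADD r1<-Add1  regs: r0:4,r1:Add1,r2:Mul1,r3:7
  c3: issue MUL r2<-Mul2  regs: r0:4,r1:Add1,r2:Mul2,r3:7
  c4: issue SUB r1<-Add2  regs: r0:4,r1:Add2,r2:Mul2,r3:7
  c5: CDB Mul1=49; stall  regs: r0:4,r1:Add2,r2:Mul2,r3:7
  c6: stall  regs: r0:4,r1:Add2,r2:Mul2,r3:7
  c7: CDB Add2=-3; issue ADD r2<-Add2  regs: r0:4,r1:-3,r2:Add2,r3:7
  c8: CDB Add1=56; issue MUL r0<-Mul1  regs: r0:Mul1,r1:-3,r2:Add2,r3:7
  c9: issue SUB r3<-Add1  regs: r0:Mul1,r1:-3,r2:Add2,r3:Add1
  c10: stall  regs: r0:Mul1,r1:-3,r2:Add2,r3:Add1
  c11: stall  regs: r0:Mul1,r1:-3,r2:Add2,r3:Add1
  c12: CDB Add1=-10; stall  regs: r0:Mul1,r1:-3,r2:Add2,r3:-10
  c13: CDB Mul2=3136; issue MUL r1<-Mul2  regs: r0:Mul1,r1:Mul2,r2:Add2,r3:-10
  c14: issue SUB r2<-Add1  regs: r0:Mul1,r1:Mul2,r2:Add1,r3:-10
  c15: -  regs: r0:Mul1,r1:Mul2,r2:Add1,r3:-10
  c16: CDB Add2=3140  regs: r0:Mul1,r1:Mul2,r2:Add1,r3:-10
  c17: -  regs: r0:Mul1,r1:Mul2,r2:Add1,r3:-10
  c18: -  regs: r0:Mul1,r1:Mul2,r2:Add1,r3:-10
  c19: -  regs: r0:Mul1,r1:Mul2,r2:Add1,r3:-10

STATUS = TAG Mul2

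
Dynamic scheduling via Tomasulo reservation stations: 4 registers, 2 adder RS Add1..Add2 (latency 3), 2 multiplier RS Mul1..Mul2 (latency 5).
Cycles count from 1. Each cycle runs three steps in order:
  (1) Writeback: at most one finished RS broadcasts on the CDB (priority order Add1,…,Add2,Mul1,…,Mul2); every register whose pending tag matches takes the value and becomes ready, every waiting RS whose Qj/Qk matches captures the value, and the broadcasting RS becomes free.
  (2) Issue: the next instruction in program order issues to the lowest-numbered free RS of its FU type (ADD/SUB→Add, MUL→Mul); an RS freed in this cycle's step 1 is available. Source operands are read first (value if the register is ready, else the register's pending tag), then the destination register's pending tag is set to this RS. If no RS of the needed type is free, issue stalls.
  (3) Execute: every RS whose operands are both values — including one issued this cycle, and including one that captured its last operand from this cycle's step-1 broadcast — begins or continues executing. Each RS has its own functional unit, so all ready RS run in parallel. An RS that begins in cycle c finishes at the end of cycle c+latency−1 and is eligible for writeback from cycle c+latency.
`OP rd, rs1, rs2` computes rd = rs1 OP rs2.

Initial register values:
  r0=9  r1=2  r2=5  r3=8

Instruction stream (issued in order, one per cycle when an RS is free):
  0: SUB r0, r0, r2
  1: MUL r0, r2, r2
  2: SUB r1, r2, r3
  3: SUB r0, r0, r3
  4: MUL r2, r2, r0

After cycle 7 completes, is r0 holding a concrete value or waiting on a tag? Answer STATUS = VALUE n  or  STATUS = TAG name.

  c1: issue SUB r0<-Add1  regs: r0:Add1,r1:2,r2:5,r3:8
  c2: issue MUL r0<-Mul1  regs: r0:Mul1,r1:2,r2:5,r3:8
  c3: issue SUB r1<-Add2  regs: r0:Mul1,r1:Add2,r2:5,r3:8
  c4: CDB Add1=4; issue SUB r0<-Add1  regs: r0:Add1,r1:Add2,r2:5,r3:8
  c5: issue MUL r2<-Mul2  regs: r0:Add1,r1:Add2,r2:Mul2,r3:8
  c6: CDB Add2=-3  regs: r0:Add1,r1:-3,r2:Mul2,r3:8
  c7: CDB Mul1=25  regs: r0:Add1,r1:-3,r2:Mul2,r3:8

STATUS = TAG Add1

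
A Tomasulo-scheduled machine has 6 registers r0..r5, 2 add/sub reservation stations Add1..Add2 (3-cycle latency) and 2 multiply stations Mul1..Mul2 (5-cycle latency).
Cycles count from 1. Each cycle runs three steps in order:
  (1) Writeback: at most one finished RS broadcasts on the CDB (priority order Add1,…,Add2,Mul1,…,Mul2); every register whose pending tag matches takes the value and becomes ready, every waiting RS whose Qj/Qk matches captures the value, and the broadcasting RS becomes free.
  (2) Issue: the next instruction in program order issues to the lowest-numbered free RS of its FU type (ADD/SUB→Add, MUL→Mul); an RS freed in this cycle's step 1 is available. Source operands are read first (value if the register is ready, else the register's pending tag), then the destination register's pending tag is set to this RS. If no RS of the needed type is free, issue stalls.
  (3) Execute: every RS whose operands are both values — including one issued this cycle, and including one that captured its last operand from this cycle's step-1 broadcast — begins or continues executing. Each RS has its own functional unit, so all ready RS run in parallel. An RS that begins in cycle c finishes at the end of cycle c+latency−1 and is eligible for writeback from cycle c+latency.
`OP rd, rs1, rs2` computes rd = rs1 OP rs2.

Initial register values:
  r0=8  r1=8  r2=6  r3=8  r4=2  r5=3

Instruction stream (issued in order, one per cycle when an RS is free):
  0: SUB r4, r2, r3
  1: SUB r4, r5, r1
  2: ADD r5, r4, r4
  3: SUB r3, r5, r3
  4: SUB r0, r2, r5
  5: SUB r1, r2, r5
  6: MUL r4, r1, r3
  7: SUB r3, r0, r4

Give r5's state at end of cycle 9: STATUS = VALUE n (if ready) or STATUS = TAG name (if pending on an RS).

cycle 1: issue SUB r4<-Add1 // r0:8,r1:8,r2:6,r3:8,r4:Add1,r5:3
cycle 2: issue SUB r4<-Add2 // r0:8,r1:8,r2:6,r3:8,r4:Add2,r5:3
cycle 3: stall // r0:8,r1:8,r2:6,r3:8,r4:Add2,r5:3
cycle 4: CDB Add1=-2; issue ADD r5<-Add1 // r0:8,r1:8,r2:6,r3:8,r4:Add2,r5:Add1
cycle 5: CDB Add2=-5; issue SUB r3<-Add2 // r0:8,r1:8,r2:6,r3:Add2,r4:-5,r5:Add1
cycle 6: stall // r0:8,r1:8,r2:6,r3:Add2,r4:-5,r5:Add1
cycle 7: stall // r0:8,r1:8,r2:6,r3:Add2,r4:-5,r5:Add1
cycle 8: CDB Add1=-10; issue SUB r0<-Add1 // r0:Add1,r1:8,r2:6,r3:Add2,r4:-5,r5:-10
cycle 9: stall // r0:Add1,r1:8,r2:6,r3:Add2,r4:-5,r5:-10

STATUS = VALUE -10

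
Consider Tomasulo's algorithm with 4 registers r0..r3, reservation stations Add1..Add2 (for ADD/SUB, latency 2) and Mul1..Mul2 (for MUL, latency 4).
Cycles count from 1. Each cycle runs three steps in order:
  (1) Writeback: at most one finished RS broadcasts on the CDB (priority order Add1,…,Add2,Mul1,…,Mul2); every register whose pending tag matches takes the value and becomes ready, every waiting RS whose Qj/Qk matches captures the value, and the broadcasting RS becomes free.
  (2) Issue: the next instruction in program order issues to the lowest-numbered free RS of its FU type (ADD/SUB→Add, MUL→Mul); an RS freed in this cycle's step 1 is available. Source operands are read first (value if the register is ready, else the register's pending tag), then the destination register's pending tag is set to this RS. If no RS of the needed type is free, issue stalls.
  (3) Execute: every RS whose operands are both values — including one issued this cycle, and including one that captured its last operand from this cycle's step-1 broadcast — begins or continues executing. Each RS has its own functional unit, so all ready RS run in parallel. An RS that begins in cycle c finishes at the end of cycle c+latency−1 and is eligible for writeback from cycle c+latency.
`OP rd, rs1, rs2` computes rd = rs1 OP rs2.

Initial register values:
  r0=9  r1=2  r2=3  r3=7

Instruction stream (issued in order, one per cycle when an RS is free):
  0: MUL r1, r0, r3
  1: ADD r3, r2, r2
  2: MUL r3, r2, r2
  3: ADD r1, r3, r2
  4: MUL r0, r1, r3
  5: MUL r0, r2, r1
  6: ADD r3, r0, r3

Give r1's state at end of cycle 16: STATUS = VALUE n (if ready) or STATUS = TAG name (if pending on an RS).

STATUS = VALUE 12

c1: issue MUL r1<-Mul1 | r0:9,r1:Mul1,r2:3,r3:7
c2: issue ADD r3<-Add1 | r0:9,r1:Mul1,r2:3,r3:Add1
c3: issue MUL r3<-Mul2 | r0:9,r1:Mul1,r2:3,r3:Mul2
c4: CDB Add1=6; issue ADD r1<-Add1 | r0:9,r1:Add1,r2:3,r3:Mul2
c5: CDB Mul1=63; issue MUL r0<-Mul1 | r0:Mul1,r1:Add1,r2:3,r3:Mul2
c6: stall | r0:Mul1,r1:Add1,r2:3,r3:Mul2
c7: CDB Mul2=9; issue MUL r0<-Mul2 | r0:Mul2,r1:Add1,r2:3,r3:9
c8: issue ADD r3<-Add2 | r0:Mul2,r1:Add1,r2:3,r3:Add2
c9: CDB Add1=12 | r0:Mul2,r1:12,r2:3,r3:Add2
c10: - | r0:Mul2,r1:12,r2:3,r3:Add2
c11: - | r0:Mul2,r1:12,r2:3,r3:Add2
c12: - | r0:Mul2,r1:12,r2:3,r3:Add2
c13: CDB Mul1=108 | r0:Mul2,r1:12,r2:3,r3:Add2
c14: CDB Mul2=36 | r0:36,r1:12,r2:3,r3:Add2
c15: - | r0:36,r1:12,r2:3,r3:Add2
c16: CDB Add2=45 | r0:36,r1:12,r2:3,r3:45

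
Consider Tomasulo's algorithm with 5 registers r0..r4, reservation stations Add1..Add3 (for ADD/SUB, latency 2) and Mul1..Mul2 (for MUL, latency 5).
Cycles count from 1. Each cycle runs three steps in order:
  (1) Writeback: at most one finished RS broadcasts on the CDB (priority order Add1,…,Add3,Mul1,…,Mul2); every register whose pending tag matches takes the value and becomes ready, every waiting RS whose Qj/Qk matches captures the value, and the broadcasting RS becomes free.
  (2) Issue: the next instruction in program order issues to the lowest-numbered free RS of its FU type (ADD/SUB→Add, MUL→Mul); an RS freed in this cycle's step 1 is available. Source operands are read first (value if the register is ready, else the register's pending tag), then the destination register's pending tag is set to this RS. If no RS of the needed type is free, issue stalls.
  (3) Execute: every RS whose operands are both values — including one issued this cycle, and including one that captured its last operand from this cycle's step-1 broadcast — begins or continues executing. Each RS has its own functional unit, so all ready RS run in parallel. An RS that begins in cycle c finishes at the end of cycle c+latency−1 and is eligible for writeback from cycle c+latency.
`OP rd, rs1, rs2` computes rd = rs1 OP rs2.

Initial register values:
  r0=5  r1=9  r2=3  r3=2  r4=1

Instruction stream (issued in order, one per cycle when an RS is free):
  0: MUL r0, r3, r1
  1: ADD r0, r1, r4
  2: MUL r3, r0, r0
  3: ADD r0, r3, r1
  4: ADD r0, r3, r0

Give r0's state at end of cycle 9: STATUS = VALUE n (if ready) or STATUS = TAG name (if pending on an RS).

cycle 1: issue MUL r0<-Mul1 // r0:Mul1,r1:9,r2:3,r3:2,r4:1
cycle 2: issue ADD r0<-Add1 // r0:Add1,r1:9,r2:3,r3:2,r4:1
cycle 3: issue MUL r3<-Mul2 // r0:Add1,r1:9,r2:3,r3:Mul2,r4:1
cycle 4: CDB Add1=10; issue ADD r0<-Add1 // r0:Add1,r1:9,r2:3,r3:Mul2,r4:1
cycle 5: issue ADD r0<-Add2 // r0:Add2,r1:9,r2:3,r3:Mul2,r4:1
cycle 6: CDB Mul1=18 // r0:Add2,r1:9,r2:3,r3:Mul2,r4:1
cycle 7: - // r0:Add2,r1:9,r2:3,r3:Mul2,r4:1
cycle 8: - // r0:Add2,r1:9,r2:3,r3:Mul2,r4:1
cycle 9: CDB Mul2=100 // r0:Add2,r1:9,r2:3,r3:100,r4:1

STATUS = TAG Add2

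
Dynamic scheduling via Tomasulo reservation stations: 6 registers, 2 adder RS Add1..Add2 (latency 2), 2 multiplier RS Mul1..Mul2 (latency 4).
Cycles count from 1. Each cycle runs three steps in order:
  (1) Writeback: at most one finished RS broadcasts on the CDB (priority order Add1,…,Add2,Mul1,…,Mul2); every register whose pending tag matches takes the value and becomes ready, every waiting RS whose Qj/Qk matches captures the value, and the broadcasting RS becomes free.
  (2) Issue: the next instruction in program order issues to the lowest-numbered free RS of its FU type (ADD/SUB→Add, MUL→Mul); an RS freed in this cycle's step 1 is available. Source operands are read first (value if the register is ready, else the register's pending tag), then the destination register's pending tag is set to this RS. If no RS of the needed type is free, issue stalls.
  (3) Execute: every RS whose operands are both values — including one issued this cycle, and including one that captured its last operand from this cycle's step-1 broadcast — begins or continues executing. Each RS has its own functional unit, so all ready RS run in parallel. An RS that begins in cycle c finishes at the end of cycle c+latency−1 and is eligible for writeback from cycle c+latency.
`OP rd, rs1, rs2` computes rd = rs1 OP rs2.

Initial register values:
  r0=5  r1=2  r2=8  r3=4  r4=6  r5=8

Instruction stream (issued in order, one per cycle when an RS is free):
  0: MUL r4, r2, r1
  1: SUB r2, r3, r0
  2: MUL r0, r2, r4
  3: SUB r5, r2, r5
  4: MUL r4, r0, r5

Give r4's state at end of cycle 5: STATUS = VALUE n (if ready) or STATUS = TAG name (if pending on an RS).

  c1: issue MUL r4<-Mul1  regs: r0:5,r1:2,r2:8,r3:4,r4:Mul1,r5:8
  c2: issue SUB r2<-Add1  regs: r0:5,r1:2,r2:Add1,r3:4,r4:Mul1,r5:8
  c3: issue MUL r0<-Mul2  regs: r0:Mul2,r1:2,r2:Add1,r3:4,r4:Mul1,r5:8
  c4: CDB Add1=-1; issue SUB r5<-Add1  regs: r0:Mul2,r1:2,r2:-1,r3:4,r4:Mul1,r5:Add1
  c5: CDB Mul1=16; issue MUL r4<-Mul1  regs: r0:Mul2,r1:2,r2:-1,r3:4,r4:Mul1,r5:Add1

STATUS = TAG Mul1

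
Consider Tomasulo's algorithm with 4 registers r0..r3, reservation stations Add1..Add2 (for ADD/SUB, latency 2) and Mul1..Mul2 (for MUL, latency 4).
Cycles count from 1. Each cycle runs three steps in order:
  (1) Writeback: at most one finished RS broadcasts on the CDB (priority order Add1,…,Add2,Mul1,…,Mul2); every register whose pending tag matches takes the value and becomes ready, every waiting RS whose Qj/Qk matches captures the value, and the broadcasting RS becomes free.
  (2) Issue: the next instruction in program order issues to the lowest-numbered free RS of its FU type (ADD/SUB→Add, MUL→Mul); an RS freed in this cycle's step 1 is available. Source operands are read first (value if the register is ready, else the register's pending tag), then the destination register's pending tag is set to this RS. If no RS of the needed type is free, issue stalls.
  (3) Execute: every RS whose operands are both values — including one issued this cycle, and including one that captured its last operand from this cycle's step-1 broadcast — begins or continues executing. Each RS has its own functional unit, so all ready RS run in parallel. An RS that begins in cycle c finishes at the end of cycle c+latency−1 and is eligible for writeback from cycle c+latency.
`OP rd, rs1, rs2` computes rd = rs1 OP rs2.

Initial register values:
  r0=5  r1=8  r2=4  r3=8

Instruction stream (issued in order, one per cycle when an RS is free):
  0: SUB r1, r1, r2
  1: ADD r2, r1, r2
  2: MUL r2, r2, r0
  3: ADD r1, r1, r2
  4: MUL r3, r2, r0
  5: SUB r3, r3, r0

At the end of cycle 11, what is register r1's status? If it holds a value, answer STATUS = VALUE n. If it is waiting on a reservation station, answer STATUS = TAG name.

  c1: issue SUB r1<-Add1  regs: r0:5,r1:Add1,r2:4,r3:8
  c2: issue ADD r2<-Add2  regs: r0:5,r1:Add1,r2:Add2,r3:8
  c3: CDB Add1=4; issue MUL r2<-Mul1  regs: r0:5,r1:4,r2:Mul1,r3:8
  c4: issue ADD r1<-Add1  regs: r0:5,r1:Add1,r2:Mul1,r3:8
  c5: CDB Add2=8; issue MUL r3<-Mul2  regs: r0:5,r1:Add1,r2:Mul1,r3:Mul2
  c6: issue SUB r3<-Add2  regs: r0:5,r1:Add1,r2:Mul1,r3:Add2
  c7: -  regs: r0:5,r1:Add1,r2:Mul1,r3:Add2
  c8: -  regs: r0:5,r1:Add1,r2:Mul1,r3:Add2
  c9: CDB Mul1=40  regs: r0:5,r1:Add1,r2:40,r3:Add2
  c10: -  regs: r0:5,r1:Add1,r2:40,r3:Add2
  c11: CDB Add1=44  regs: r0:5,r1:44,r2:40,r3:Add2

STATUS = VALUE 44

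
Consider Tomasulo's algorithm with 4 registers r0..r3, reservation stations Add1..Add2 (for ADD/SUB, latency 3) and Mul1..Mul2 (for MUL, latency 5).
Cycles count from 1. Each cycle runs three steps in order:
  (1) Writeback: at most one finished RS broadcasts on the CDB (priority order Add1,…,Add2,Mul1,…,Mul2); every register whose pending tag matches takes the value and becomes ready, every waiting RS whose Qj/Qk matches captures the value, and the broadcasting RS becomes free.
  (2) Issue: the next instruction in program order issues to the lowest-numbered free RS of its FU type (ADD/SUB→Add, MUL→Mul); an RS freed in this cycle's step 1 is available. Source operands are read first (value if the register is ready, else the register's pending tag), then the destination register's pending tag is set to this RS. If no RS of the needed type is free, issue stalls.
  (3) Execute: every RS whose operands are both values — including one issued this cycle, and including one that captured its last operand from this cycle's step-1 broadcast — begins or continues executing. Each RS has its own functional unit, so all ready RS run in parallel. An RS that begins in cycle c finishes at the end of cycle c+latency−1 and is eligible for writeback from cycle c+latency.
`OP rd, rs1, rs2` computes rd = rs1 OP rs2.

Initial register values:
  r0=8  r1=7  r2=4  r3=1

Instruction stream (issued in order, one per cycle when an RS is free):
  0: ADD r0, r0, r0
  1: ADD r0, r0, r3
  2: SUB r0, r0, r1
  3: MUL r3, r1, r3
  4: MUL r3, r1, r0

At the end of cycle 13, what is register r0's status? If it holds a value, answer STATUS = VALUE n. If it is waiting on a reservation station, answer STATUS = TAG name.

  c1: issue ADD r0<-Add1  regs: r0:Add1,r1:7,r2:4,r3:1
  c2: issue ADD r0<-Add2  regs: r0:Add2,r1:7,r2:4,r3:1
  c3: stall  regs: r0:Add2,r1:7,r2:4,r3:1
  c4: CDB Add1=16; issue SUB r0<-Add1  regs: r0:Add1,r1:7,r2:4,r3:1
  c5: issue MUL r3<-Mul1  regs: r0:Add1,r1:7,r2:4,r3:Mul1
  c6: issue MUL r3<-Mul2  regs: r0:Add1,r1:7,r2:4,r3:Mul2
  c7: CDB Add2=17  regs: r0:Add1,r1:7,r2:4,r3:Mul2
  c8: -  regs: r0:Add1,r1:7,r2:4,r3:Mul2
  c9: -  regs: r0:Add1,r1:7,r2:4,r3:Mul2
  c10: CDB Add1=10  regs: r0:10,r1:7,r2:4,r3:Mul2
  c11: CDB Mul1=7  regs: r0:10,r1:7,r2:4,r3:Mul2
  c12: -  regs: r0:10,r1:7,r2:4,r3:Mul2
  c13: -  regs: r0:10,r1:7,r2:4,r3:Mul2

STATUS = VALUE 10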